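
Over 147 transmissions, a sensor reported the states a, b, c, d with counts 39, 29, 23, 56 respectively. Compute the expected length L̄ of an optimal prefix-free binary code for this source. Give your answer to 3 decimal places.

Probabilities are the counts divided by 147.
Repeatedly combine the two least-probable nodes; the expected code length is the sum of the merged weights.
merge 23/147 + 29/147 → 52/147
merge 13/49 + 52/147 → 13/21
merge 8/21 + 13/21 → 1
L = 52/147 + 13/21 + 1 = 290/147 ≈ 1.973 bits/symbol.

1.973 bits/symbol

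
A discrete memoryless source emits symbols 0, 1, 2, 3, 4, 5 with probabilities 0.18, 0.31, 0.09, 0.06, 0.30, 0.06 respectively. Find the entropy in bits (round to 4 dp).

2.2899 bits

H = −Σ pᵢ log₂ pᵢ.
−0.18·log₂(0.18) = 0.4453
−0.31·log₂(0.31) = 0.5238
−0.09·log₂(0.09) = 0.3127
−0.06·log₂(0.06) = 0.2435
−0.30·log₂(0.30) = 0.5211
−0.06·log₂(0.06) = 0.2435
Sum ≈ 2.2899 → 2.2899 bits.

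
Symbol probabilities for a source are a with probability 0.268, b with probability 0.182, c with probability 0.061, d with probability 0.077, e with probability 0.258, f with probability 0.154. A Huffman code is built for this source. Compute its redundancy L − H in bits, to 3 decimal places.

Entropy H = −Σ p log₂ p ≈ 2.4074 bits.
Huffman merges: 61/1000+77/1000→69/500; 69/500+77/500→73/250; 91/500+129/500→11/25; 67/250+73/250→14/25; 11/25+14/25→1. L = 243/100 ≈ 2.4300.
L − H = 2.4300 − 2.4074 = 0.023 bits.

0.023 bits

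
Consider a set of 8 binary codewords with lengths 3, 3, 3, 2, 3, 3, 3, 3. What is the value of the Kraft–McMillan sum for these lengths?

With common denominator 2^3 = 8: Σ 2^(−ℓᵢ) = 1/8 + 1/8 + 1/8 + 2/8 + 1/8 + 1/8 + 1/8 + 1/8 = 9/8 = 1.125.

1.125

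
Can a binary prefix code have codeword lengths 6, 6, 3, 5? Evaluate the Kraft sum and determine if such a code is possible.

0.1875; yes

With common denominator 2^6 = 64: Σ 2^(−ℓᵢ) = 1/64 + 1/64 + 8/64 + 2/64 = 12/64 = 0.1875.
Kraft's inequality requires Σ ≤ 1; here Σ = 0.1875 ≤ 1, so such a prefix code exists.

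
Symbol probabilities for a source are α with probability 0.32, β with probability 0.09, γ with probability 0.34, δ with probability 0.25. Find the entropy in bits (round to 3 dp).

1.868 bits

H = −Σ pᵢ log₂ pᵢ.
−0.32·log₂(0.32) = 0.5260
−0.09·log₂(0.09) = 0.3127
−0.34·log₂(0.34) = 0.5292
−0.25·log₂(0.25) = 0.5000
Sum ≈ 1.8679 → 1.868 bits.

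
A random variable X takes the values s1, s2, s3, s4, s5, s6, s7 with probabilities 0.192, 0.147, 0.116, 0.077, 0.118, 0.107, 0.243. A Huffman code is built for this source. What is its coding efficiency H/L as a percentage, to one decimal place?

98.7%

Entropy H = −Σ p log₂ p ≈ 2.7138 bits.
Huffman merges: 77/1000+107/1000→23/125; 29/250+59/500→117/500; 147/1000+23/125→331/1000; 24/125+117/500→213/500; 243/1000+331/1000→287/500; 213/500+287/500→1. L = 2749/1000 ≈ 2.7490.
Efficiency = H/L = 2.7138/2.7490 = 98.7%.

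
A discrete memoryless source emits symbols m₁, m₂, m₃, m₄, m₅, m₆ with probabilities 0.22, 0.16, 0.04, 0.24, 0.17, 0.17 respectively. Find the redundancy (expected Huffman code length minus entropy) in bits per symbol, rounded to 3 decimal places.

0.087 bits

Entropy H = −Σ p log₂ p ≈ 2.4527 bits.
Huffman merges: 1/25+4/25→1/5; 17/100+17/100→17/50; 1/5+11/50→21/50; 6/25+17/50→29/50; 21/50+29/50→1. L = 127/50 ≈ 2.5400.
L − H = 2.5400 − 2.4527 = 0.087 bits.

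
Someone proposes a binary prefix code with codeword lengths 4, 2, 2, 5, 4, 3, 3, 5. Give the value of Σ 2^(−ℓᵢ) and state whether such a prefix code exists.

0.9375; yes

With common denominator 2^5 = 32: Σ 2^(−ℓᵢ) = 2/32 + 8/32 + 8/32 + 1/32 + 2/32 + 4/32 + 4/32 + 1/32 = 30/32 = 0.9375.
Kraft's inequality requires Σ ≤ 1; here Σ = 0.9375 ≤ 1, so such a prefix code exists.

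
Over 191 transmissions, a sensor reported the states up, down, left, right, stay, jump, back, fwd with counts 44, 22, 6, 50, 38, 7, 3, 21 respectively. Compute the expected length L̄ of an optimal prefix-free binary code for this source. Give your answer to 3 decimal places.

2.634 bits/symbol

Probabilities are the counts divided by 191.
Repeatedly combine the two least-probable nodes; the expected code length is the sum of the merged weights.
merge 3/191 + 6/191 → 9/191
merge 7/191 + 9/191 → 16/191
merge 16/191 + 21/191 → 37/191
merge 22/191 + 37/191 → 59/191
merge 38/191 + 44/191 → 82/191
merge 50/191 + 59/191 → 109/191
merge 82/191 + 109/191 → 1
L = 9/191 + 16/191 + 37/191 + 59/191 + 82/191 + 109/191 + 1 = 503/191 ≈ 2.634 bits/symbol.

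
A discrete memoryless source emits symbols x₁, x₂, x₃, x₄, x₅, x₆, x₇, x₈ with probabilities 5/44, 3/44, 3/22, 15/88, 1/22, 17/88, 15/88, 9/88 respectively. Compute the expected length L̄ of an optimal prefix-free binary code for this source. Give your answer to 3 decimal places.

2.920 bits/symbol

Repeatedly combine the two least-probable nodes; the expected code length is the sum of the merged weights.
merge 1/22 + 3/44 → 5/44
merge 9/88 + 5/44 → 19/88
merge 5/44 + 3/22 → 1/4
merge 15/88 + 15/88 → 15/44
merge 17/88 + 19/88 → 9/22
merge 1/4 + 15/44 → 13/22
merge 9/22 + 13/22 → 1
L = 5/44 + 19/88 + 1/4 + 15/44 + 9/22 + 13/22 + 1 = 257/88 ≈ 2.920 bits/symbol.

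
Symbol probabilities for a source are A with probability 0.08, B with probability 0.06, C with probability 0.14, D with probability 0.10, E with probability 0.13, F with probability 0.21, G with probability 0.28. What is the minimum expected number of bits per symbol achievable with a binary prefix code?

2.65 bits/symbol

Repeatedly combine the two least-probable nodes; the expected code length is the sum of the merged weights.
merge 3/50 + 2/25 → 7/50
merge 1/10 + 13/100 → 23/100
merge 7/50 + 7/50 → 7/25
merge 21/100 + 23/100 → 11/25
merge 7/25 + 7/25 → 14/25
merge 11/25 + 14/25 → 1
L = 7/50 + 23/100 + 7/25 + 11/25 + 14/25 + 1 = 53/20 = 2.65 bits/symbol.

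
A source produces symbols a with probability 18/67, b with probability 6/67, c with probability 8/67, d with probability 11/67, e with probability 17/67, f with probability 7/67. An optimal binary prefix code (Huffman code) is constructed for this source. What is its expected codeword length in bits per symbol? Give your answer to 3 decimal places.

Repeatedly combine the two least-probable nodes; the expected code length is the sum of the merged weights.
merge 6/67 + 7/67 → 13/67
merge 8/67 + 11/67 → 19/67
merge 13/67 + 17/67 → 30/67
merge 18/67 + 19/67 → 37/67
merge 30/67 + 37/67 → 1
L = 13/67 + 19/67 + 30/67 + 37/67 + 1 = 166/67 ≈ 2.478 bits/symbol.

2.478 bits/symbol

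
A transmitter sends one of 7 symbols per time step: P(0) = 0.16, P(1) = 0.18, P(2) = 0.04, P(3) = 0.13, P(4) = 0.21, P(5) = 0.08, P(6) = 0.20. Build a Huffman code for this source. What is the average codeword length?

2.71 bits/symbol

Repeatedly combine the two least-probable nodes; the expected code length is the sum of the merged weights.
merge 1/25 + 2/25 → 3/25
merge 3/25 + 13/100 → 1/4
merge 4/25 + 9/50 → 17/50
merge 1/5 + 21/100 → 41/100
merge 1/4 + 17/50 → 59/100
merge 41/100 + 59/100 → 1
L = 3/25 + 1/4 + 17/50 + 41/100 + 59/100 + 1 = 271/100 = 2.71 bits/symbol.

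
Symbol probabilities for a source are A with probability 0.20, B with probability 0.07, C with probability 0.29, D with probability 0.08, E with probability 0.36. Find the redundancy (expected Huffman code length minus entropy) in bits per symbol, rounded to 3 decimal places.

Entropy H = −Σ p log₂ p ≈ 2.0730 bits.
Huffman merges: 7/100+2/25→3/20; 3/20+1/5→7/20; 29/100+7/20→16/25; 9/25+16/25→1. L = 107/50 ≈ 2.1400.
L − H = 2.1400 − 2.0730 = 0.067 bits.

0.067 bits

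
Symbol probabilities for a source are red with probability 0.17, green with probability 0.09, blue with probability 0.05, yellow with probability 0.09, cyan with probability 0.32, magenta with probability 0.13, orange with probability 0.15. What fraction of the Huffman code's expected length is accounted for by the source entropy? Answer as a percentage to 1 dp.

97.9%

Entropy H = −Σ p log₂ p ≈ 2.5952 bits.
Huffman merges: 1/20+9/100→7/50; 9/100+13/100→11/50; 7/50+3/20→29/100; 17/100+11/50→39/100; 29/100+8/25→61/100; 39/100+61/100→1. L = 53/20 ≈ 2.6500.
Efficiency = H/L = 2.5952/2.6500 = 97.9%.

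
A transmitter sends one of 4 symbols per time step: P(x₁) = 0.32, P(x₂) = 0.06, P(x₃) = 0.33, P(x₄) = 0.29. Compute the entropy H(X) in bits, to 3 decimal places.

H = −Σ pᵢ log₂ pᵢ.
−0.32·log₂(0.32) = 0.5260
−0.06·log₂(0.06) = 0.2435
−0.33·log₂(0.33) = 0.5278
−0.29·log₂(0.29) = 0.5179
Sum ≈ 1.8153 → 1.815 bits.

1.815 bits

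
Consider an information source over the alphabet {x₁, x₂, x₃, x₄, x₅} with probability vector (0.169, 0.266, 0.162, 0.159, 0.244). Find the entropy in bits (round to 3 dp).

2.285 bits

H = −Σ pᵢ log₂ pᵢ.
−0.169·log₂(0.169) = 0.4335
−0.266·log₂(0.266) = 0.5082
−0.162·log₂(0.162) = 0.4254
−0.159·log₂(0.159) = 0.4218
−0.244·log₂(0.244) = 0.4966
Sum ≈ 2.2854 → 2.285 bits.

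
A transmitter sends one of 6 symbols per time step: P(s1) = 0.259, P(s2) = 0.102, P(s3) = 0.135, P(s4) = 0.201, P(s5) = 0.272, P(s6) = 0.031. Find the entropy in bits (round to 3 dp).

2.362 bits

H = −Σ pᵢ log₂ pᵢ.
−0.259·log₂(0.259) = 0.5048
−0.102·log₂(0.102) = 0.3359
−0.135·log₂(0.135) = 0.3900
−0.201·log₂(0.201) = 0.4653
−0.272·log₂(0.272) = 0.5109
−0.031·log₂(0.031) = 0.1554
Sum ≈ 2.3622 → 2.362 bits.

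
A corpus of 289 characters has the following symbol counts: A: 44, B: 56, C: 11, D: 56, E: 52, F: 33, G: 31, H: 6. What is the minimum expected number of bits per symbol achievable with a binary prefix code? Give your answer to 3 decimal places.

Probabilities are the counts divided by 289.
Repeatedly combine the two least-probable nodes; the expected code length is the sum of the merged weights.
merge 6/289 + 11/289 → 1/17
merge 1/17 + 31/289 → 48/289
merge 33/289 + 44/289 → 77/289
merge 48/289 + 52/289 → 100/289
merge 56/289 + 56/289 → 112/289
merge 77/289 + 100/289 → 177/289
merge 112/289 + 177/289 → 1
L = 1/17 + 48/289 + 77/289 + 100/289 + 112/289 + 177/289 + 1 = 820/289 ≈ 2.837 bits/symbol.

2.837 bits/symbol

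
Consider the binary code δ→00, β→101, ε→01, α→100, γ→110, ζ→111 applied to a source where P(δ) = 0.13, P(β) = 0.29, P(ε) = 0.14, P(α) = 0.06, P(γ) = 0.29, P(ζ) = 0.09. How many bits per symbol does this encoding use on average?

2.73 bits/symbol

L̄ = Σ pᵢ·ℓᵢ = 0.13·2 + 0.29·3 + 0.14·2 + 0.06·3 + 0.29·3 + 0.09·3 = 2.73 bits/symbol.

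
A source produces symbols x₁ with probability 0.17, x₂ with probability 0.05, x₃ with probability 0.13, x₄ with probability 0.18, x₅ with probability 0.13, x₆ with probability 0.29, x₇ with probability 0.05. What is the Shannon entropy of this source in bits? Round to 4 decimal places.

2.5953 bits

H = −Σ pᵢ log₂ pᵢ.
−0.17·log₂(0.17) = 0.4346
−0.05·log₂(0.05) = 0.2161
−0.13·log₂(0.13) = 0.3826
−0.18·log₂(0.18) = 0.4453
−0.13·log₂(0.13) = 0.3826
−0.29·log₂(0.29) = 0.5179
−0.05·log₂(0.05) = 0.2161
Sum ≈ 2.5953 → 2.5953 bits.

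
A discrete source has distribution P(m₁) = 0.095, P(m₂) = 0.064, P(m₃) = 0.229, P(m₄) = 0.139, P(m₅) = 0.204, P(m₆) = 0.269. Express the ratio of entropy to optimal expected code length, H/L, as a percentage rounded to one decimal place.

Entropy H = −Σ p log₂ p ≈ 2.4365 bits.
Huffman merges: 8/125+19/200→159/1000; 139/1000+159/1000→149/500; 51/250+229/1000→433/1000; 269/1000+149/500→567/1000; 433/1000+567/1000→1. L = 2457/1000 ≈ 2.4570.
Efficiency = H/L = 2.4365/2.4570 = 99.2%.

99.2%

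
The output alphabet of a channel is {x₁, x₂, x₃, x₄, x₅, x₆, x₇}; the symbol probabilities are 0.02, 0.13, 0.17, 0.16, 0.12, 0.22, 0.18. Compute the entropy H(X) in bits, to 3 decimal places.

2.646 bits

H = −Σ pᵢ log₂ pᵢ.
−0.02·log₂(0.02) = 0.1129
−0.13·log₂(0.13) = 0.3826
−0.17·log₂(0.17) = 0.4346
−0.16·log₂(0.16) = 0.4230
−0.12·log₂(0.12) = 0.3671
−0.22·log₂(0.22) = 0.4806
−0.18·log₂(0.18) = 0.4453
Sum ≈ 2.6461 → 2.646 bits.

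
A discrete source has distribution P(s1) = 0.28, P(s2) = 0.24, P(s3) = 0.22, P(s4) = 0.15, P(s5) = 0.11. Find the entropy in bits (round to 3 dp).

H = −Σ pᵢ log₂ pᵢ.
−0.28·log₂(0.28) = 0.5142
−0.24·log₂(0.24) = 0.4941
−0.22·log₂(0.22) = 0.4806
−0.15·log₂(0.15) = 0.4105
−0.11·log₂(0.11) = 0.3503
Sum ≈ 2.2498 → 2.250 bits.

2.250 bits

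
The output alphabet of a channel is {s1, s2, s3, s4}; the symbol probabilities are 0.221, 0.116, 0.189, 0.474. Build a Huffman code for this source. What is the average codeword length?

1.831 bits/symbol

Repeatedly combine the two least-probable nodes; the expected code length is the sum of the merged weights.
merge 29/250 + 189/1000 → 61/200
merge 221/1000 + 61/200 → 263/500
merge 237/500 + 263/500 → 1
L = 61/200 + 263/500 + 1 = 1831/1000 = 1.831 bits/symbol.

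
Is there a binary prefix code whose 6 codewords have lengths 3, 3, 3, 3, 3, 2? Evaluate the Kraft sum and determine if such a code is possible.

0.875; yes

With common denominator 2^3 = 8: Σ 2^(−ℓᵢ) = 1/8 + 1/8 + 1/8 + 1/8 + 1/8 + 2/8 = 7/8 = 0.875.
Kraft's inequality requires Σ ≤ 1; here Σ = 0.875 ≤ 1, so such a prefix code exists.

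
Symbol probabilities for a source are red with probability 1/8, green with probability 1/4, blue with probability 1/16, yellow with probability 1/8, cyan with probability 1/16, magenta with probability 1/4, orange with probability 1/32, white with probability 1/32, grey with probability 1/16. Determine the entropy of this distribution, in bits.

Each probability is a power of 1/2, so log₂(1/p) is an integer.
H = Σ p·log₂(1/p) = 1/8·3 + 1/4·2 + 1/16·4 + 1/8·3 + 1/16·4 + 1/4·2 + 1/32·5 + 1/32·5 + 1/16·4 = 2.8125 bits.

2.8125 bits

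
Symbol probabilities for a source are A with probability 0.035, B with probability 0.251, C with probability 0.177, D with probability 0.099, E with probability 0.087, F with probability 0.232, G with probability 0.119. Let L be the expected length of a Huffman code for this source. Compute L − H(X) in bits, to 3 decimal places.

0.036 bits

Entropy H = −Σ p log₂ p ≈ 2.6033 bits.
Huffman merges: 7/200+87/1000→61/500; 99/1000+119/1000→109/500; 61/500+177/1000→299/1000; 109/500+29/125→9/20; 251/1000+299/1000→11/20; 9/20+11/20→1. L = 2639/1000 ≈ 2.6390.
L − H = 2.6390 − 2.6033 = 0.036 bits.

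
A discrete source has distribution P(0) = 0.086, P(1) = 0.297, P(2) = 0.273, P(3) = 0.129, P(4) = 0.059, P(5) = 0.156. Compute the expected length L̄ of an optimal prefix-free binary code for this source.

2.419 bits/symbol

Repeatedly combine the two least-probable nodes; the expected code length is the sum of the merged weights.
merge 59/1000 + 43/500 → 29/200
merge 129/1000 + 29/200 → 137/500
merge 39/250 + 273/1000 → 429/1000
merge 137/500 + 297/1000 → 571/1000
merge 429/1000 + 571/1000 → 1
L = 29/200 + 137/500 + 429/1000 + 571/1000 + 1 = 2419/1000 = 2.419 bits/symbol.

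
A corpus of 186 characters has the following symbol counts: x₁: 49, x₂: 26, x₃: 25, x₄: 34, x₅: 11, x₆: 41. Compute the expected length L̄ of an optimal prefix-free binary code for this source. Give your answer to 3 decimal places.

Probabilities are the counts divided by 186.
Repeatedly combine the two least-probable nodes; the expected code length is the sum of the merged weights.
merge 11/186 + 25/186 → 6/31
merge 13/93 + 17/93 → 10/31
merge 6/31 + 41/186 → 77/186
merge 49/186 + 10/31 → 109/186
merge 77/186 + 109/186 → 1
L = 6/31 + 10/31 + 77/186 + 109/186 + 1 = 78/31 ≈ 2.516 bits/symbol.

2.516 bits/symbol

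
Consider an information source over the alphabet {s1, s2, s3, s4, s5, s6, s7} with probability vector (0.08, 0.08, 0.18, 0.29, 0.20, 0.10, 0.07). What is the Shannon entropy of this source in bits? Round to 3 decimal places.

2.611 bits

H = −Σ pᵢ log₂ pᵢ.
−0.08·log₂(0.08) = 0.2915
−0.08·log₂(0.08) = 0.2915
−0.18·log₂(0.18) = 0.4453
−0.29·log₂(0.29) = 0.5179
−0.20·log₂(0.20) = 0.4644
−0.10·log₂(0.10) = 0.3322
−0.07·log₂(0.07) = 0.2686
Sum ≈ 2.6114 → 2.611 bits.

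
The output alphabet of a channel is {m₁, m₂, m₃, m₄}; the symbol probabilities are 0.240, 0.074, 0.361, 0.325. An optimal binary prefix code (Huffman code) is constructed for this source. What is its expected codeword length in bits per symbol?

Repeatedly combine the two least-probable nodes; the expected code length is the sum of the merged weights.
merge 37/500 + 6/25 → 157/500
merge 157/500 + 13/40 → 639/1000
merge 361/1000 + 639/1000 → 1
L = 157/500 + 639/1000 + 1 = 1953/1000 = 1.953 bits/symbol.

1.953 bits/symbol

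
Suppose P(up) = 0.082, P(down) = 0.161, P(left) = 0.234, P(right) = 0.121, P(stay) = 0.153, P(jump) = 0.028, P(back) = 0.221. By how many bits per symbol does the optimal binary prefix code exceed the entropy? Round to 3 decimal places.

Entropy H = −Σ p log₂ p ≈ 2.6192 bits.
Huffman merges: 7/250+41/500→11/100; 11/100+121/1000→231/1000; 153/1000+161/1000→157/500; 221/1000+231/1000→113/250; 117/500+157/500→137/250; 113/250+137/250→1. L = 531/200 ≈ 2.6550.
L − H = 2.6550 − 2.6192 = 0.036 bits.

0.036 bits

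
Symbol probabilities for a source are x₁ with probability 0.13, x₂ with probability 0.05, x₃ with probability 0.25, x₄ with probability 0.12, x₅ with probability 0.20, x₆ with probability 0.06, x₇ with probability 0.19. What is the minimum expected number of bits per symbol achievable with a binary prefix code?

2.66 bits/symbol

Repeatedly combine the two least-probable nodes; the expected code length is the sum of the merged weights.
merge 1/20 + 3/50 → 11/100
merge 11/100 + 3/25 → 23/100
merge 13/100 + 19/100 → 8/25
merge 1/5 + 23/100 → 43/100
merge 1/4 + 8/25 → 57/100
merge 43/100 + 57/100 → 1
L = 11/100 + 23/100 + 8/25 + 43/100 + 57/100 + 1 = 133/50 = 2.66 bits/symbol.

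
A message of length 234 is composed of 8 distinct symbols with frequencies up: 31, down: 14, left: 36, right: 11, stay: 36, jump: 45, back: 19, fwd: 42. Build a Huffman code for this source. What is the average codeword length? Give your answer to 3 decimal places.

Probabilities are the counts divided by 234.
Repeatedly combine the two least-probable nodes; the expected code length is the sum of the merged weights.
merge 11/234 + 7/117 → 25/234
merge 19/234 + 25/234 → 22/117
merge 31/234 + 2/13 → 67/234
merge 2/13 + 7/39 → 1/3
merge 22/117 + 5/26 → 89/234
merge 67/234 + 1/3 → 145/234
merge 89/234 + 145/234 → 1
L = 25/234 + 22/117 + 67/234 + 1/3 + 89/234 + 145/234 + 1 = 341/117 ≈ 2.915 bits/symbol.

2.915 bits/symbol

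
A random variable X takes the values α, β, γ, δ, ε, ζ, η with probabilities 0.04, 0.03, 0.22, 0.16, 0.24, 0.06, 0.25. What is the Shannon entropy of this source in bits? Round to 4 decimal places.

2.4788 bits

H = −Σ pᵢ log₂ pᵢ.
−0.04·log₂(0.04) = 0.1858
−0.03·log₂(0.03) = 0.1518
−0.22·log₂(0.22) = 0.4806
−0.16·log₂(0.16) = 0.4230
−0.24·log₂(0.24) = 0.4941
−0.06·log₂(0.06) = 0.2435
−0.25·log₂(0.25) = 0.5000
Sum ≈ 2.4788 → 2.4788 bits.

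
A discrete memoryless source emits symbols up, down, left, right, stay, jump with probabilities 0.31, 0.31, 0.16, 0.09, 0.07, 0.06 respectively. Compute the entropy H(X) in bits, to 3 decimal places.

H = −Σ pᵢ log₂ pᵢ.
−0.31·log₂(0.31) = 0.5238
−0.31·log₂(0.31) = 0.5238
−0.16·log₂(0.16) = 0.4230
−0.09·log₂(0.09) = 0.3127
−0.07·log₂(0.07) = 0.2686
−0.06·log₂(0.06) = 0.2435
Sum ≈ 2.2953 → 2.295 bits.

2.295 bits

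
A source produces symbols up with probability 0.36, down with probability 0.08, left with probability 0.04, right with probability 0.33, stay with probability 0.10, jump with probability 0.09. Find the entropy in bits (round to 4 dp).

2.1805 bits

H = −Σ pᵢ log₂ pᵢ.
−0.36·log₂(0.36) = 0.5306
−0.08·log₂(0.08) = 0.2915
−0.04·log₂(0.04) = 0.1858
−0.33·log₂(0.33) = 0.5278
−0.10·log₂(0.10) = 0.3322
−0.09·log₂(0.09) = 0.3127
Sum ≈ 2.1805 → 2.1805 bits.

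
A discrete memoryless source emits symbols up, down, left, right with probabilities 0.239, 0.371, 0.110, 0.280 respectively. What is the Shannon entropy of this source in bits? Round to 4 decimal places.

H = −Σ pᵢ log₂ pᵢ.
−0.239·log₂(0.239) = 0.4935
−0.371·log₂(0.371) = 0.5307
−0.110·log₂(0.110) = 0.3503
−0.280·log₂(0.280) = 0.5142
Sum ≈ 1.8887 → 1.8887 bits.

1.8887 bits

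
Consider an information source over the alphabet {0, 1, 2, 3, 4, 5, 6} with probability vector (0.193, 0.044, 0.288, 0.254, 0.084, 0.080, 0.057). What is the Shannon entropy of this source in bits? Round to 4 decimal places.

H = −Σ pᵢ log₂ pᵢ.
−0.193·log₂(0.193) = 0.4581
−0.044·log₂(0.044) = 0.1983
−0.288·log₂(0.288) = 0.5172
−0.254·log₂(0.254) = 0.5022
−0.084·log₂(0.084) = 0.3002
−0.080·log₂(0.080) = 0.2915
−0.057·log₂(0.057) = 0.2356
Sum ≈ 2.5030 → 2.5030 bits.

2.5030 bits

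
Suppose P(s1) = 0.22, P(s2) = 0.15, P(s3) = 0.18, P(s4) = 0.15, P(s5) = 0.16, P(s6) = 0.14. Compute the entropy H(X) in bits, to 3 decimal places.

H = −Σ pᵢ log₂ pᵢ.
−0.22·log₂(0.22) = 0.4806
−0.15·log₂(0.15) = 0.4105
−0.18·log₂(0.18) = 0.4453
−0.15·log₂(0.15) = 0.4105
−0.16·log₂(0.16) = 0.4230
−0.14·log₂(0.14) = 0.3971
Sum ≈ 2.5671 → 2.567 bits.

2.567 bits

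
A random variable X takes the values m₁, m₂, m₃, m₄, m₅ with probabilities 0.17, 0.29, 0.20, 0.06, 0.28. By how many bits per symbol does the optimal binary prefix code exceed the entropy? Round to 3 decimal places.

0.055 bits

Entropy H = −Σ p log₂ p ≈ 2.1746 bits.
Huffman merges: 3/50+17/100→23/100; 1/5+23/100→43/100; 7/25+29/100→57/100; 43/100+57/100→1. L = 223/100 ≈ 2.2300.
L − H = 2.2300 − 2.1746 = 0.055 bits.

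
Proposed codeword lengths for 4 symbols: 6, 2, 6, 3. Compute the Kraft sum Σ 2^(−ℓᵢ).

With common denominator 2^6 = 64: Σ 2^(−ℓᵢ) = 1/64 + 16/64 + 1/64 + 8/64 = 26/64 = 0.40625.

0.40625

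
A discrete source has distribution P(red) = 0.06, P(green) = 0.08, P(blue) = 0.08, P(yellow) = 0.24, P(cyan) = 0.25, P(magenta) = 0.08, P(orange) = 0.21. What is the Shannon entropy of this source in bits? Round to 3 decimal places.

H = −Σ pᵢ log₂ pᵢ.
−0.06·log₂(0.06) = 0.2435
−0.08·log₂(0.08) = 0.2915
−0.08·log₂(0.08) = 0.2915
−0.24·log₂(0.24) = 0.4941
−0.25·log₂(0.25) = 0.5000
−0.08·log₂(0.08) = 0.2915
−0.21·log₂(0.21) = 0.4728
Sum ≈ 2.5850 → 2.585 bits.

2.585 bits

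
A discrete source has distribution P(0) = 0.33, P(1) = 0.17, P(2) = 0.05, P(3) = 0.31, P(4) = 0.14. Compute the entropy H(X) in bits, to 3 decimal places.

2.099 bits

H = −Σ pᵢ log₂ pᵢ.
−0.33·log₂(0.33) = 0.5278
−0.17·log₂(0.17) = 0.4346
−0.05·log₂(0.05) = 0.2161
−0.31·log₂(0.31) = 0.5238
−0.14·log₂(0.14) = 0.3971
Sum ≈ 2.0994 → 2.099 bits.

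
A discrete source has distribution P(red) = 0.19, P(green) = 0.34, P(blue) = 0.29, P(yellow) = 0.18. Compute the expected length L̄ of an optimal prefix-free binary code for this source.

Repeatedly combine the two least-probable nodes; the expected code length is the sum of the merged weights.
merge 9/50 + 19/100 → 37/100
merge 29/100 + 17/50 → 63/100
merge 37/100 + 63/100 → 1
L = 37/100 + 63/100 + 1 = 2 bits/symbol.

2 bits/symbol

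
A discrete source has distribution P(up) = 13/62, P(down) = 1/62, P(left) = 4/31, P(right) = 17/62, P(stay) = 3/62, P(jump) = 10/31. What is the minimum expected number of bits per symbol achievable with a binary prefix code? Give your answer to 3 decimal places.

2.258 bits/symbol

Repeatedly combine the two least-probable nodes; the expected code length is the sum of the merged weights.
merge 1/62 + 3/62 → 2/31
merge 2/31 + 4/31 → 6/31
merge 6/31 + 13/62 → 25/62
merge 17/62 + 10/31 → 37/62
merge 25/62 + 37/62 → 1
L = 2/31 + 6/31 + 25/62 + 37/62 + 1 = 70/31 ≈ 2.258 bits/symbol.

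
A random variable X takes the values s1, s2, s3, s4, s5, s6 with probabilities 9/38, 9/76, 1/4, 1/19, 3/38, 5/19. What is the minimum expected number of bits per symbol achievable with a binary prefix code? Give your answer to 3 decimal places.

Repeatedly combine the two least-probable nodes; the expected code length is the sum of the merged weights.
merge 1/19 + 3/38 → 5/38
merge 9/76 + 5/38 → 1/4
merge 9/38 + 1/4 → 37/76
merge 1/4 + 5/19 → 39/76
merge 37/76 + 39/76 → 1
L = 5/38 + 1/4 + 37/76 + 39/76 + 1 = 181/76 ≈ 2.382 bits/symbol.

2.382 bits/symbol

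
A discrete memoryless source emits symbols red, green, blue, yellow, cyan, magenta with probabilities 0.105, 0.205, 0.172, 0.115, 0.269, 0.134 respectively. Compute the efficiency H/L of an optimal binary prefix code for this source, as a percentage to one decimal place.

Entropy H = −Σ p log₂ p ≈ 2.5039 bits.
Huffman merges: 21/200+23/200→11/50; 67/500+43/250→153/500; 41/200+11/50→17/40; 269/1000+153/500→23/40; 17/40+23/40→1. L = 1263/500 ≈ 2.5260.
Efficiency = H/L = 2.5039/2.5260 = 99.1%.

99.1%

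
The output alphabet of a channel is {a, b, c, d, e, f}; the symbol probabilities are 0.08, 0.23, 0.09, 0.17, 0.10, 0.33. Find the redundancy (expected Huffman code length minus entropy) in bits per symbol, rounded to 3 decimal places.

0.054 bits

Entropy H = −Σ p log₂ p ≈ 2.3864 bits.
Huffman merges: 2/25+9/100→17/100; 1/10+17/100→27/100; 17/100+23/100→2/5; 27/100+33/100→3/5; 2/5+3/5→1. L = 61/25 ≈ 2.4400.
L − H = 2.4400 − 2.3864 = 0.054 bits.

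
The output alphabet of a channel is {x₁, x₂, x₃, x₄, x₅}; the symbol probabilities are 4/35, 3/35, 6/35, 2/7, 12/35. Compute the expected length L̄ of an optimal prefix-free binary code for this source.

Repeatedly combine the two least-probable nodes; the expected code length is the sum of the merged weights.
merge 3/35 + 4/35 → 1/5
merge 6/35 + 1/5 → 13/35
merge 2/7 + 12/35 → 22/35
merge 13/35 + 22/35 → 1
L = 1/5 + 13/35 + 22/35 + 1 = 11/5 = 2.2 bits/symbol.

2.2 bits/symbol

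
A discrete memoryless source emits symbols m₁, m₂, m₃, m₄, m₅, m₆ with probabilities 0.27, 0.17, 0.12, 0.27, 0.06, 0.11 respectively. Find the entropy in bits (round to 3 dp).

H = −Σ pᵢ log₂ pᵢ.
−0.27·log₂(0.27) = 0.5100
−0.17·log₂(0.17) = 0.4346
−0.12·log₂(0.12) = 0.3671
−0.27·log₂(0.27) = 0.5100
−0.06·log₂(0.06) = 0.2435
−0.11·log₂(0.11) = 0.3503
Sum ≈ 2.4155 → 2.416 bits.

2.416 bits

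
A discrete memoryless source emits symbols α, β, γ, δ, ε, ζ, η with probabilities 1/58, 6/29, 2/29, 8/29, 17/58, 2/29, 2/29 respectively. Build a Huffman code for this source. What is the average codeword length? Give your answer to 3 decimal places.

Repeatedly combine the two least-probable nodes; the expected code length is the sum of the merged weights.
merge 1/58 + 2/29 → 5/58
merge 2/29 + 2/29 → 4/29
merge 5/58 + 4/29 → 13/58
merge 6/29 + 13/58 → 25/58
merge 8/29 + 17/58 → 33/58
merge 25/58 + 33/58 → 1
L = 5/58 + 4/29 + 13/58 + 25/58 + 33/58 + 1 = 71/29 ≈ 2.448 bits/symbol.

2.448 bits/symbol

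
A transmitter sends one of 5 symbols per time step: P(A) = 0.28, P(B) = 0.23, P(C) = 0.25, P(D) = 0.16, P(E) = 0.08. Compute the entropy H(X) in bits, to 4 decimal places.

H = −Σ pᵢ log₂ pᵢ.
−0.28·log₂(0.28) = 0.5142
−0.23·log₂(0.23) = 0.4877
−0.25·log₂(0.25) = 0.5000
−0.16·log₂(0.16) = 0.4230
−0.08·log₂(0.08) = 0.2915
Sum ≈ 2.2164 → 2.2164 bits.

2.2164 bits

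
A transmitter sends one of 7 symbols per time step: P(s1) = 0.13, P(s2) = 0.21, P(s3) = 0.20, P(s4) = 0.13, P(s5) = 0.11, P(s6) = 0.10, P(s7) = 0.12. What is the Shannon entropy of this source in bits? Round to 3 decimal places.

H = −Σ pᵢ log₂ pᵢ.
−0.13·log₂(0.13) = 0.3826
−0.21·log₂(0.21) = 0.4728
−0.20·log₂(0.20) = 0.4644
−0.13·log₂(0.13) = 0.3826
−0.11·log₂(0.11) = 0.3503
−0.10·log₂(0.10) = 0.3322
−0.12·log₂(0.12) = 0.3671
Sum ≈ 2.7520 → 2.752 bits.

2.752 bits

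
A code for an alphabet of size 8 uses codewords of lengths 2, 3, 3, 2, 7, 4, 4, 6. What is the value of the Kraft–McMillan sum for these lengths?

0.8984375

With common denominator 2^7 = 128: Σ 2^(−ℓᵢ) = 32/128 + 16/128 + 16/128 + 32/128 + 1/128 + 8/128 + 8/128 + 2/128 = 115/128 = 0.8984375.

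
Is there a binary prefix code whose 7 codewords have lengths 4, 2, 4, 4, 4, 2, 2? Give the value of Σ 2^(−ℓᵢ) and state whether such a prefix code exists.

With common denominator 2^4 = 16: Σ 2^(−ℓᵢ) = 1/16 + 4/16 + 1/16 + 1/16 + 1/16 + 4/16 + 4/16 = 16/16 = 1.
Kraft's inequality requires Σ ≤ 1; here Σ = 1 ≤ 1, so such a prefix code exists.

1; yes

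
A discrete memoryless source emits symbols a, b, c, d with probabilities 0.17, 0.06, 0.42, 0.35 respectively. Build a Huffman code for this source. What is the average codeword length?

Repeatedly combine the two least-probable nodes; the expected code length is the sum of the merged weights.
merge 3/50 + 17/100 → 23/100
merge 23/100 + 7/20 → 29/50
merge 21/50 + 29/50 → 1
L = 23/100 + 29/50 + 1 = 181/100 = 1.81 bits/symbol.

1.81 bits/symbol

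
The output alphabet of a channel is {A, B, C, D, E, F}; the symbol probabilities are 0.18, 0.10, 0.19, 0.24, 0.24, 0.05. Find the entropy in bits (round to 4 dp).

2.4371 bits

H = −Σ pᵢ log₂ pᵢ.
−0.18·log₂(0.18) = 0.4453
−0.10·log₂(0.10) = 0.3322
−0.19·log₂(0.19) = 0.4552
−0.24·log₂(0.24) = 0.4941
−0.24·log₂(0.24) = 0.4941
−0.05·log₂(0.05) = 0.2161
Sum ≈ 2.4371 → 2.4371 bits.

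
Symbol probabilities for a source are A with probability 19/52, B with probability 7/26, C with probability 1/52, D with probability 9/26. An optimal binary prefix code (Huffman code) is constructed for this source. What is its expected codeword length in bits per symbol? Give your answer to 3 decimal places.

Repeatedly combine the two least-probable nodes; the expected code length is the sum of the merged weights.
merge 1/52 + 7/26 → 15/52
merge 15/52 + 9/26 → 33/52
merge 19/52 + 33/52 → 1
L = 15/52 + 33/52 + 1 = 25/13 ≈ 1.923 bits/symbol.

1.923 bits/symbol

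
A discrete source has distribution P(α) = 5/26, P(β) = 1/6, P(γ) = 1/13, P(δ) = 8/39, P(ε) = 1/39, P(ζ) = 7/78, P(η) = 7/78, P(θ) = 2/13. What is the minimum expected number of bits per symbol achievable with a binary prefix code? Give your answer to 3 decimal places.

Repeatedly combine the two least-probable nodes; the expected code length is the sum of the merged weights.
merge 1/39 + 1/13 → 4/39
merge 7/78 + 7/78 → 7/39
merge 4/39 + 2/13 → 10/39
merge 1/6 + 7/39 → 9/26
merge 5/26 + 8/39 → 31/78
merge 10/39 + 9/26 → 47/78
merge 31/78 + 47/78 → 1
L = 4/39 + 7/39 + 10/39 + 9/26 + 31/78 + 47/78 + 1 = 75/26 ≈ 2.885 bits/symbol.

2.885 bits/symbol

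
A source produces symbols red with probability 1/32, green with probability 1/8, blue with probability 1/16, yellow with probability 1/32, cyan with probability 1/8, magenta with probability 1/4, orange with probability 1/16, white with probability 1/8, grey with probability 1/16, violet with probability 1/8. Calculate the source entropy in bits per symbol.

Each probability is a power of 1/2, so log₂(1/p) is an integer.
H = Σ p·log₂(1/p) = 1/32·5 + 1/8·3 + 1/16·4 + 1/32·5 + 1/8·3 + 1/4·2 + 1/16·4 + 1/8·3 + 1/16·4 + 1/8·3 = 3.0625 bits.

3.0625 bits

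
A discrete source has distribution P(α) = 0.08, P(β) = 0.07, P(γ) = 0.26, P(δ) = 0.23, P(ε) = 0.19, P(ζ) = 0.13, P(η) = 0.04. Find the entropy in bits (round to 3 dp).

H = −Σ pᵢ log₂ pᵢ.
−0.08·log₂(0.08) = 0.2915
−0.07·log₂(0.07) = 0.2686
−0.26·log₂(0.26) = 0.5053
−0.23·log₂(0.23) = 0.4877
−0.19·log₂(0.19) = 0.4552
−0.13·log₂(0.13) = 0.3826
−0.04·log₂(0.04) = 0.1858
Sum ≈ 2.5766 → 2.577 bits.

2.577 bits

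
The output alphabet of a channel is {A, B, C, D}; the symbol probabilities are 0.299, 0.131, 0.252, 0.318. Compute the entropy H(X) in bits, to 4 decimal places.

H = −Σ pᵢ log₂ pᵢ.
−0.299·log₂(0.299) = 0.5208
−0.131·log₂(0.131) = 0.3841
−0.252·log₂(0.252) = 0.5011
−0.318·log₂(0.318) = 0.5256
Sum ≈ 1.9317 → 1.9317 bits.

1.9317 bits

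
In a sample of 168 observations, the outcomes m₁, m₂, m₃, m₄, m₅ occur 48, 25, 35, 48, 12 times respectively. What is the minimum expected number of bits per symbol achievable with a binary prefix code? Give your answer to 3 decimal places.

2.220 bits/symbol

Probabilities are the counts divided by 168.
Repeatedly combine the two least-probable nodes; the expected code length is the sum of the merged weights.
merge 1/14 + 25/168 → 37/168
merge 5/24 + 37/168 → 3/7
merge 2/7 + 2/7 → 4/7
merge 3/7 + 4/7 → 1
L = 37/168 + 3/7 + 4/7 + 1 = 373/168 ≈ 2.220 bits/symbol.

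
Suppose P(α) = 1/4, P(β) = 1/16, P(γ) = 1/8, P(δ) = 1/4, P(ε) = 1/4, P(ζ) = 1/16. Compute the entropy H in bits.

2.375 bits

Each probability is a power of 1/2, so log₂(1/p) is an integer.
H = Σ p·log₂(1/p) = 1/4·2 + 1/16·4 + 1/8·3 + 1/4·2 + 1/4·2 + 1/16·4 = 2.375 bits.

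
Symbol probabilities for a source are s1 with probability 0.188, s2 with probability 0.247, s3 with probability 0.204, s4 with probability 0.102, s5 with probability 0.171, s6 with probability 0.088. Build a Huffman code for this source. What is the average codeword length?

2.549 bits/symbol

Repeatedly combine the two least-probable nodes; the expected code length is the sum of the merged weights.
merge 11/125 + 51/500 → 19/100
merge 171/1000 + 47/250 → 359/1000
merge 19/100 + 51/250 → 197/500
merge 247/1000 + 359/1000 → 303/500
merge 197/500 + 303/500 → 1
L = 19/100 + 359/1000 + 197/500 + 303/500 + 1 = 2549/1000 = 2.549 bits/symbol.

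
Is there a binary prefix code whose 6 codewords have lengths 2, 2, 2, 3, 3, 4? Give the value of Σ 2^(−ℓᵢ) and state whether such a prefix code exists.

1.0625; no

With common denominator 2^4 = 16: Σ 2^(−ℓᵢ) = 4/16 + 4/16 + 4/16 + 2/16 + 2/16 + 1/16 = 17/16 = 1.0625.
Kraft's inequality requires Σ ≤ 1; here Σ = 1.0625 > 1, so no such prefix code exists.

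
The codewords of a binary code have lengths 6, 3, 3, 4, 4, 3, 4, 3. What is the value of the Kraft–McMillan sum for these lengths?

0.703125

With common denominator 2^6 = 64: Σ 2^(−ℓᵢ) = 1/64 + 8/64 + 8/64 + 4/64 + 4/64 + 8/64 + 4/64 + 8/64 = 45/64 = 0.703125.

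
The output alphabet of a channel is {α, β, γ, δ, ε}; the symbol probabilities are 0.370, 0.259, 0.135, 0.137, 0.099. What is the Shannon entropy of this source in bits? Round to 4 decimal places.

2.1487 bits

H = −Σ pᵢ log₂ pᵢ.
−0.370·log₂(0.370) = 0.5307
−0.259·log₂(0.259) = 0.5048
−0.135·log₂(0.135) = 0.3900
−0.137·log₂(0.137) = 0.3929
−0.099·log₂(0.099) = 0.3303
Sum ≈ 2.1487 → 2.1487 bits.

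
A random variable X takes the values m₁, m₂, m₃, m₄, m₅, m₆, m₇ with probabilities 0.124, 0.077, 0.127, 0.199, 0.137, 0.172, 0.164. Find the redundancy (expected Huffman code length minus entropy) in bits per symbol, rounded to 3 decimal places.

Entropy H = −Σ p log₂ p ≈ 2.7573 bits.
Huffman merges: 77/1000+31/250→201/1000; 127/1000+137/1000→33/125; 41/250+43/250→42/125; 199/1000+201/1000→2/5; 33/125+42/125→3/5; 2/5+3/5→1. L = 2801/1000 ≈ 2.8010.
L − H = 2.8010 − 2.7573 = 0.044 bits.

0.044 bits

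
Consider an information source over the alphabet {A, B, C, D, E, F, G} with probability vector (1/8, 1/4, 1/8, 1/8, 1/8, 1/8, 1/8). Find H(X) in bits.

Each probability is a power of 1/2, so log₂(1/p) is an integer.
H = Σ p·log₂(1/p) = 1/8·3 + 1/4·2 + 1/8·3 + 1/8·3 + 1/8·3 + 1/8·3 + 1/8·3 = 2.75 bits.

2.75 bits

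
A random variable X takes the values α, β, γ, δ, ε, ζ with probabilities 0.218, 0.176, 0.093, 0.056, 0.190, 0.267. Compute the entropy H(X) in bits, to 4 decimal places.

H = −Σ pᵢ log₂ pᵢ.
−0.218·log₂(0.218) = 0.4791
−0.176·log₂(0.176) = 0.4411
−0.093·log₂(0.093) = 0.3187
−0.056·log₂(0.056) = 0.2329
−0.190·log₂(0.190) = 0.4552
−0.267·log₂(0.267) = 0.5087
Sum ≈ 2.4356 → 2.4356 bits.

2.4356 bits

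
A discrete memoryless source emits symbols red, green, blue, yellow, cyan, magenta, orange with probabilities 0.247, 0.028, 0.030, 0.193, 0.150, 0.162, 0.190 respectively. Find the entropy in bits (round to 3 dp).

2.544 bits

H = −Σ pᵢ log₂ pᵢ.
−0.247·log₂(0.247) = 0.4983
−0.028·log₂(0.028) = 0.1444
−0.030·log₂(0.030) = 0.1518
−0.193·log₂(0.193) = 0.4581
−0.150·log₂(0.150) = 0.4105
−0.162·log₂(0.162) = 0.4254
−0.190·log₂(0.190) = 0.4552
Sum ≈ 2.5437 → 2.544 bits.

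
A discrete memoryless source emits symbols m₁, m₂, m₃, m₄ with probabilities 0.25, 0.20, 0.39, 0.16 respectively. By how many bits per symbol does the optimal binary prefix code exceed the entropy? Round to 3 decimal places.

0.053 bits

Entropy H = −Σ p log₂ p ≈ 1.9172 bits.
Huffman merges: 4/25+1/5→9/25; 1/4+9/25→61/100; 39/100+61/100→1. L = 197/100 ≈ 1.9700.
L − H = 1.9700 − 1.9172 = 0.053 bits.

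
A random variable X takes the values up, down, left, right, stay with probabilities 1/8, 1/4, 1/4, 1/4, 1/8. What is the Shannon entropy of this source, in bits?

Each probability is a power of 1/2, so log₂(1/p) is an integer.
H = Σ p·log₂(1/p) = 1/8·3 + 1/4·2 + 1/4·2 + 1/4·2 + 1/8·3 = 2.25 bits.

2.25 bits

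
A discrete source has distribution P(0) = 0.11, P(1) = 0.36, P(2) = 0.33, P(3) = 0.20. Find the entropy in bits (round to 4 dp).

1.8731 bits

H = −Σ pᵢ log₂ pᵢ.
−0.11·log₂(0.11) = 0.3503
−0.36·log₂(0.36) = 0.5306
−0.33·log₂(0.33) = 0.5278
−0.20·log₂(0.20) = 0.4644
Sum ≈ 1.8731 → 1.8731 bits.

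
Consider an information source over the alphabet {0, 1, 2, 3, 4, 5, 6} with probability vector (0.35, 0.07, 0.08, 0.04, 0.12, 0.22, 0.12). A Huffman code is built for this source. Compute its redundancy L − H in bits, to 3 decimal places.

0.049 bits

Entropy H = −Σ p log₂ p ≈ 2.4906 bits.
Huffman merges: 1/25+7/100→11/100; 2/25+11/100→19/100; 3/25+3/25→6/25; 19/100+11/50→41/100; 6/25+7/20→59/100; 41/100+59/100→1. L = 127/50 ≈ 2.5400.
L − H = 2.5400 − 2.4906 = 0.049 bits.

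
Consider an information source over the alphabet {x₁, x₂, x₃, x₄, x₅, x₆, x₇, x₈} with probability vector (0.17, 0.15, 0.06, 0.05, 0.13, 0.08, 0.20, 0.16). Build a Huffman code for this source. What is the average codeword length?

2.91 bits/symbol

Repeatedly combine the two least-probable nodes; the expected code length is the sum of the merged weights.
merge 1/20 + 3/50 → 11/100
merge 2/25 + 11/100 → 19/100
merge 13/100 + 3/20 → 7/25
merge 4/25 + 17/100 → 33/100
merge 19/100 + 1/5 → 39/100
merge 7/25 + 33/100 → 61/100
merge 39/100 + 61/100 → 1
L = 11/100 + 19/100 + 7/25 + 33/100 + 39/100 + 61/100 + 1 = 291/100 = 2.91 bits/symbol.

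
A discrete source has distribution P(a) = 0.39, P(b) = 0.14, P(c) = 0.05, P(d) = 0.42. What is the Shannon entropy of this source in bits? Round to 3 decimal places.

H = −Σ pᵢ log₂ pᵢ.
−0.39·log₂(0.39) = 0.5298
−0.14·log₂(0.14) = 0.3971
−0.05·log₂(0.05) = 0.2161
−0.42·log₂(0.42) = 0.5256
Sum ≈ 1.6686 → 1.669 bits.

1.669 bits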